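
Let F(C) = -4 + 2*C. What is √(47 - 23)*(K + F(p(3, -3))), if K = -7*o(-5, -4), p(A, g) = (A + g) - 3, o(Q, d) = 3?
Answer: -62*√6 ≈ -151.87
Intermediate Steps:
p(A, g) = -3 + A + g
K = -21 (K = -7*3 = -21)
√(47 - 23)*(K + F(p(3, -3))) = √(47 - 23)*(-21 + (-4 + 2*(-3 + 3 - 3))) = √24*(-21 + (-4 + 2*(-3))) = (2*√6)*(-21 + (-4 - 6)) = (2*√6)*(-21 - 10) = (2*√6)*(-31) = -62*√6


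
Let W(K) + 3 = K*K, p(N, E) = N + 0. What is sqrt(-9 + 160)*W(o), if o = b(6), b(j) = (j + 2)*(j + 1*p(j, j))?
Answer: 9213*sqrt(151) ≈ 1.1321e+5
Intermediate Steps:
p(N, E) = N
b(j) = 2*j*(2 + j) (b(j) = (j + 2)*(j + 1*j) = (2 + j)*(j + j) = (2 + j)*(2*j) = 2*j*(2 + j))
o = 96 (o = 2*6*(2 + 6) = 2*6*8 = 96)
W(K) = -3 + K**2 (W(K) = -3 + K*K = -3 + K**2)
sqrt(-9 + 160)*W(o) = sqrt(-9 + 160)*(-3 + 96**2) = sqrt(151)*(-3 + 9216) = sqrt(151)*9213 = 9213*sqrt(151)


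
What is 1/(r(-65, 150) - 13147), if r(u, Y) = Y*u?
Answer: -1/22897 ≈ -4.3674e-5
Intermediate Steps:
1/(r(-65, 150) - 13147) = 1/(150*(-65) - 13147) = 1/(-9750 - 13147) = 1/(-22897) = -1/22897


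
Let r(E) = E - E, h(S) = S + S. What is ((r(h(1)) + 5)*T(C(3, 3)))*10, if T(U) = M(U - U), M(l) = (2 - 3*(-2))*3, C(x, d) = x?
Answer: 1200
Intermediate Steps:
h(S) = 2*S
r(E) = 0
M(l) = 24 (M(l) = (2 + 6)*3 = 8*3 = 24)
T(U) = 24
((r(h(1)) + 5)*T(C(3, 3)))*10 = ((0 + 5)*24)*10 = (5*24)*10 = 120*10 = 1200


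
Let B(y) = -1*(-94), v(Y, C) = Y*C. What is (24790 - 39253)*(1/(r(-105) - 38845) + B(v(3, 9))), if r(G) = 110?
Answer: -52661070207/38735 ≈ -1.3595e+6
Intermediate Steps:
v(Y, C) = C*Y
B(y) = 94
(24790 - 39253)*(1/(r(-105) - 38845) + B(v(3, 9))) = (24790 - 39253)*(1/(110 - 38845) + 94) = -14463*(1/(-38735) + 94) = -14463*(-1/38735 + 94) = -14463*3641089/38735 = -52661070207/38735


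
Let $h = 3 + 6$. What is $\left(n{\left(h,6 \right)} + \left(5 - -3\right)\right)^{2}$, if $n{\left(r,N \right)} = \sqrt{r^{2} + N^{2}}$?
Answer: $181 + 48 \sqrt{13} \approx 354.07$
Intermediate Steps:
$h = 9$
$n{\left(r,N \right)} = \sqrt{N^{2} + r^{2}}$
$\left(n{\left(h,6 \right)} + \left(5 - -3\right)\right)^{2} = \left(\sqrt{6^{2} + 9^{2}} + \left(5 - -3\right)\right)^{2} = \left(\sqrt{36 + 81} + \left(5 + 3\right)\right)^{2} = \left(\sqrt{117} + 8\right)^{2} = \left(3 \sqrt{13} + 8\right)^{2} = \left(8 + 3 \sqrt{13}\right)^{2}$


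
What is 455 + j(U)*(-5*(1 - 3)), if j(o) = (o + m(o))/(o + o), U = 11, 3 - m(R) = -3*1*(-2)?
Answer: 5045/11 ≈ 458.64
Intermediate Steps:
m(R) = -3 (m(R) = 3 - (-3*1)*(-2) = 3 - (-3)*(-2) = 3 - 1*6 = 3 - 6 = -3)
j(o) = (-3 + o)/(2*o) (j(o) = (o - 3)/(o + o) = (-3 + o)/((2*o)) = (-3 + o)*(1/(2*o)) = (-3 + o)/(2*o))
455 + j(U)*(-5*(1 - 3)) = 455 + ((½)*(-3 + 11)/11)*(-5*(1 - 3)) = 455 + ((½)*(1/11)*8)*(-(-10)) = 455 + 4*(-5*(-2))/11 = 455 + (4/11)*10 = 455 + 40/11 = 5045/11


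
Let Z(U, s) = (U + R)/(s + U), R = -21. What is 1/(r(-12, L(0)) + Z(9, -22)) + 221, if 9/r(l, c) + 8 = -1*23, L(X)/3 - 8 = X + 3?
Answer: 56758/255 ≈ 222.58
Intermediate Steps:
L(X) = 33 + 3*X (L(X) = 24 + 3*(X + 3) = 24 + 3*(3 + X) = 24 + (9 + 3*X) = 33 + 3*X)
r(l, c) = -9/31 (r(l, c) = 9/(-8 - 1*23) = 9/(-8 - 23) = 9/(-31) = 9*(-1/31) = -9/31)
Z(U, s) = (-21 + U)/(U + s) (Z(U, s) = (U - 21)/(s + U) = (-21 + U)/(U + s))
1/(r(-12, L(0)) + Z(9, -22)) + 221 = 1/(-9/31 + (-21 + 9)/(9 - 22)) + 221 = 1/(-9/31 - 12/(-13)) + 221 = 1/(-9/31 - 1/13*(-12)) + 221 = 1/(-9/31 + 12/13) + 221 = 1/(255/403) + 221 = 403/255 + 221 = 56758/255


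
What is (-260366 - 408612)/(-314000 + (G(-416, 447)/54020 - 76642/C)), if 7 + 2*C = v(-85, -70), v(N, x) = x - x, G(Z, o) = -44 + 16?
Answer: 63241835230/27613889629 ≈ 2.2902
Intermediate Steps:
G(Z, o) = -28
v(N, x) = 0
C = -7/2 (C = -7/2 + (½)*0 = -7/2 + 0 = -7/2 ≈ -3.5000)
(-260366 - 408612)/(-314000 + (G(-416, 447)/54020 - 76642/C)) = (-260366 - 408612)/(-314000 + (-28/54020 - 76642/(-7/2))) = -668978/(-314000 + (-28*1/54020 - 76642*(-2/7))) = -668978/(-314000 + (-7/13505 + 153284/7)) = -668978/(-314000 + 2070100371/94535) = -668978/(-27613889629/94535) = -668978*(-94535/27613889629) = 63241835230/27613889629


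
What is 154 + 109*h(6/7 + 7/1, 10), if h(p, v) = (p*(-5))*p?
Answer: -1641079/49 ≈ -33491.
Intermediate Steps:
h(p, v) = -5*p² (h(p, v) = (-5*p)*p = -5*p²)
154 + 109*h(6/7 + 7/1, 10) = 154 + 109*(-5*(6/7 + 7/1)²) = 154 + 109*(-5*(6*(⅐) + 7*1)²) = 154 + 109*(-5*(6/7 + 7)²) = 154 + 109*(-5*(55/7)²) = 154 + 109*(-5*3025/49) = 154 + 109*(-15125/49) = 154 - 1648625/49 = -1641079/49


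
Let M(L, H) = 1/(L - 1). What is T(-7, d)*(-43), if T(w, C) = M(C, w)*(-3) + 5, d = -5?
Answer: -473/2 ≈ -236.50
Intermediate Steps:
M(L, H) = 1/(-1 + L)
T(w, C) = 5 - 3/(-1 + C) (T(w, C) = -3/(-1 + C) + 5 = 5 - 3/(-1 + C))
T(-7, d)*(-43) = ((-8 + 5*(-5))/(-1 - 5))*(-43) = ((-8 - 25)/(-6))*(-43) = -⅙*(-33)*(-43) = (11/2)*(-43) = -473/2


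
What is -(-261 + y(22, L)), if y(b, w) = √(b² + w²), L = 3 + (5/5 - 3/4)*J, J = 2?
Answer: 261 - √1985/2 ≈ 238.72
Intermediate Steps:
L = 7/2 (L = 3 + (5/5 - 3/4)*2 = 3 + (5*(⅕) - 3*¼)*2 = 3 + (1 - ¾)*2 = 3 + (¼)*2 = 3 + ½ = 7/2 ≈ 3.5000)
-(-261 + y(22, L)) = -(-261 + √(22² + (7/2)²)) = -(-261 + √(484 + 49/4)) = -(-261 + √(1985/4)) = -(-261 + √1985/2) = 261 - √1985/2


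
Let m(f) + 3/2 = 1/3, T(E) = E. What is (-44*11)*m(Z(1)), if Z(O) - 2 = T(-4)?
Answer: 1694/3 ≈ 564.67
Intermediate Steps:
Z(O) = -2 (Z(O) = 2 - 4 = -2)
m(f) = -7/6 (m(f) = -3/2 + 1/3 = -3/2 + 1*(⅓) = -3/2 + ⅓ = -7/6)
(-44*11)*m(Z(1)) = -44*11*(-7/6) = -484*(-7/6) = 1694/3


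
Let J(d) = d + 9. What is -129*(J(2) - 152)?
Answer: 18189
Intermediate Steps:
J(d) = 9 + d
-129*(J(2) - 152) = -129*((9 + 2) - 152) = -129*(11 - 152) = -129*(-141) = 18189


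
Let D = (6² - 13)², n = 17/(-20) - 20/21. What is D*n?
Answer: -400453/420 ≈ -953.46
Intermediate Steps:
n = -757/420 (n = 17*(-1/20) - 20*1/21 = -17/20 - 20/21 = -757/420 ≈ -1.8024)
D = 529 (D = (36 - 13)² = 23² = 529)
D*n = 529*(-757/420) = -400453/420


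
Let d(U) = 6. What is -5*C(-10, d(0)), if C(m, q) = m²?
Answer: -500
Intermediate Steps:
-5*C(-10, d(0)) = -5*(-10)² = -5*100 = -500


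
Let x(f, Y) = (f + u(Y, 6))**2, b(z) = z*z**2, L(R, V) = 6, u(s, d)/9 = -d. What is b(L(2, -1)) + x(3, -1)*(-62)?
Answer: -161046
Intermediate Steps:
u(s, d) = -9*d (u(s, d) = 9*(-d) = -9*d)
b(z) = z**3
x(f, Y) = (-54 + f)**2 (x(f, Y) = (f - 9*6)**2 = (f - 54)**2 = (-54 + f)**2)
b(L(2, -1)) + x(3, -1)*(-62) = 6**3 + (-54 + 3)**2*(-62) = 216 + (-51)**2*(-62) = 216 + 2601*(-62) = 216 - 161262 = -161046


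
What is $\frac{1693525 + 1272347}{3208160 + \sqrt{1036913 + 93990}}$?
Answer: $\frac{9514991915520}{10292289454697} - \frac{2965872 \sqrt{1130903}}{10292289454697} \approx 0.92417$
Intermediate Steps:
$\frac{1693525 + 1272347}{3208160 + \sqrt{1036913 + 93990}} = \frac{2965872}{3208160 + \sqrt{1130903}}$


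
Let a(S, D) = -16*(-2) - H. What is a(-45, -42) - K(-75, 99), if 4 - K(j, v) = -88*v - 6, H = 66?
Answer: -8756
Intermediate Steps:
K(j, v) = 10 + 88*v (K(j, v) = 4 - (-88*v - 6) = 4 - (-6 - 88*v) = 4 + (6 + 88*v) = 10 + 88*v)
a(S, D) = -34 (a(S, D) = -16*(-2) - 1*66 = 32 - 66 = -34)
a(-45, -42) - K(-75, 99) = -34 - (10 + 88*99) = -34 - (10 + 8712) = -34 - 1*8722 = -34 - 8722 = -8756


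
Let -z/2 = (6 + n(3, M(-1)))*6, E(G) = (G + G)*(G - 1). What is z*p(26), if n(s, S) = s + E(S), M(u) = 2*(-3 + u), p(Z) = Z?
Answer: -47736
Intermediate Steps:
M(u) = -6 + 2*u
E(G) = 2*G*(-1 + G) (E(G) = (2*G)*(-1 + G) = 2*G*(-1 + G))
n(s, S) = s + 2*S*(-1 + S)
z = -1836 (z = -2*(6 + (3 + 2*(-6 + 2*(-1))*(-1 + (-6 + 2*(-1)))))*6 = -2*(6 + (3 + 2*(-6 - 2)*(-1 + (-6 - 2))))*6 = -2*(6 + (3 + 2*(-8)*(-1 - 8)))*6 = -2*(6 + (3 + 2*(-8)*(-9)))*6 = -2*(6 + (3 + 144))*6 = -2*(6 + 147)*6 = -306*6 = -2*918 = -1836)
z*p(26) = -1836*26 = -47736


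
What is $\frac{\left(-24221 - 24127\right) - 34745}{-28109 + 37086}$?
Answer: $- \frac{83093}{8977} \approx -9.2562$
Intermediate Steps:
$\frac{\left(-24221 - 24127\right) - 34745}{-28109 + 37086} = \frac{\left(-24221 - 24127\right) - 34745}{8977} = \left(-48348 - 34745\right) \frac{1}{8977} = \left(-83093\right) \frac{1}{8977} = - \frac{83093}{8977}$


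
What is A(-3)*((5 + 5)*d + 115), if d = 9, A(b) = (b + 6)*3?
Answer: 1845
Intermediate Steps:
A(b) = 18 + 3*b (A(b) = (6 + b)*3 = 18 + 3*b)
A(-3)*((5 + 5)*d + 115) = (18 + 3*(-3))*((5 + 5)*9 + 115) = (18 - 9)*(10*9 + 115) = 9*(90 + 115) = 9*205 = 1845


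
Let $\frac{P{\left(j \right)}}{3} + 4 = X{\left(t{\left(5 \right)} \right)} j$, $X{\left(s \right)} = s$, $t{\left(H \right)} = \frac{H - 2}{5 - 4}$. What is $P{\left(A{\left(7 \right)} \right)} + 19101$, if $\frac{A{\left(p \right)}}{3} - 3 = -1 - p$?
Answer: $18954$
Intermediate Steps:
$t{\left(H \right)} = -2 + H$ ($t{\left(H \right)} = \frac{-2 + H}{1} = \left(-2 + H\right) 1 = -2 + H$)
$A{\left(p \right)} = 6 - 3 p$ ($A{\left(p \right)} = 9 + 3 \left(-1 - p\right) = 9 - \left(3 + 3 p\right) = 6 - 3 p$)
$P{\left(j \right)} = -12 + 9 j$ ($P{\left(j \right)} = -12 + 3 \left(-2 + 5\right) j = -12 + 3 \cdot 3 j = -12 + 9 j$)
$P{\left(A{\left(7 \right)} \right)} + 19101 = \left(-12 + 9 \left(6 - 21\right)\right) + 19101 = \left(-12 + 9 \left(-15\right)\right) + 19101 = \left(-12 - 135\right) + 19101 = -147 + 19101 = 18954$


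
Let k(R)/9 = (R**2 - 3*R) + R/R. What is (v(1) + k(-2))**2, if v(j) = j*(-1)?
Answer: 9604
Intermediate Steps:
k(R) = 9 - 27*R + 9*R**2 (k(R) = 9*((R**2 - 3*R) + R/R) = 9*((R**2 - 3*R) + 1) = 9*(1 + R**2 - 3*R) = 9 - 27*R + 9*R**2)
v(j) = -j
(v(1) + k(-2))**2 = (-1*1 + (9 - 27*(-2) + 9*(-2)**2))**2 = (-1 + (9 + 54 + 9*4))**2 = (-1 + (9 + 54 + 36))**2 = (-1 + 99)**2 = 98**2 = 9604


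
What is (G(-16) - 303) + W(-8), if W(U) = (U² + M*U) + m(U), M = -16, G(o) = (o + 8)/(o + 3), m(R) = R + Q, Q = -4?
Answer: -1591/13 ≈ -122.38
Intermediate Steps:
m(R) = -4 + R (m(R) = R - 4 = -4 + R)
G(o) = (8 + o)/(3 + o)
W(U) = -4 + U² - 15*U (W(U) = (U² - 16*U) + (-4 + U) = -4 + U² - 15*U)
(G(-16) - 303) + W(-8) = ((8 - 16)/(3 - 16) - 303) + (-4 + (-8)² - 15*(-8)) = (-8/(-13) - 303) + (-4 + 64 + 120) = (-1/13*(-8) - 303) + 180 = (8/13 - 303) + 180 = -3931/13 + 180 = -1591/13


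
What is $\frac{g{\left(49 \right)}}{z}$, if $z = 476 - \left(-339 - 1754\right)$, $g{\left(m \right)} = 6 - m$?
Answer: $- \frac{43}{2569} \approx -0.016738$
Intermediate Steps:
$z = 2569$ ($z = 476 - \left(-339 - 1754\right) = 476 - -2093 = 476 + 2093 = 2569$)
$\frac{g{\left(49 \right)}}{z} = \frac{6 - 49}{2569} = \left(6 - 49\right) \frac{1}{2569} = \left(-43\right) \frac{1}{2569} = - \frac{43}{2569}$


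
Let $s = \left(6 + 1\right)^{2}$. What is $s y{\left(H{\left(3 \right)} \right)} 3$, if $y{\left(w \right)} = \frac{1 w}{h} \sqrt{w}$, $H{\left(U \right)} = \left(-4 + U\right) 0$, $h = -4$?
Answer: $0$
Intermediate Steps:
$H{\left(U \right)} = 0$
$s = 49$ ($s = 7^{2} = 49$)
$y{\left(w \right)} = - \frac{w^{\frac{3}{2}}}{4}$ ($y{\left(w \right)} = \frac{1 w}{-4} \sqrt{w} = w \left(- \frac{1}{4}\right) \sqrt{w} = - \frac{w}{4} \sqrt{w} = - \frac{w^{\frac{3}{2}}}{4}$)
$s y{\left(H{\left(3 \right)} \right)} 3 = 49 \left(- \frac{0^{\frac{3}{2}}}{4}\right) 3 = 49 \left(\left(- \frac{1}{4}\right) 0\right) 3 = 49 \cdot 0 \cdot 3 = 0 \cdot 3 = 0$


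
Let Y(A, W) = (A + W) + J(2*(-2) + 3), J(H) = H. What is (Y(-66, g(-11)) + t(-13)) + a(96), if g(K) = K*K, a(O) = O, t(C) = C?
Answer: 137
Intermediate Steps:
g(K) = K²
Y(A, W) = -1 + A + W (Y(A, W) = (A + W) + (2*(-2) + 3) = (A + W) + (-4 + 3) = (A + W) - 1 = -1 + A + W)
(Y(-66, g(-11)) + t(-13)) + a(96) = ((-1 - 66 + (-11)²) - 13) + 96 = ((-1 - 66 + 121) - 13) + 96 = (54 - 13) + 96 = 41 + 96 = 137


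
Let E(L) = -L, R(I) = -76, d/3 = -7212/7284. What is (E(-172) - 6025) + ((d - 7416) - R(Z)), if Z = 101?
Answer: -8009954/607 ≈ -13196.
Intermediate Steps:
d = -1803/607 (d = 3*(-7212/7284) = 3*(-7212*1/7284) = 3*(-601/607) = -1803/607 ≈ -2.9703)
(E(-172) - 6025) + ((d - 7416) - R(Z)) = (-1*(-172) - 6025) + ((-1803/607 - 7416) - 1*(-76)) = (172 - 6025) + (-4503315/607 + 76) = -5853 - 4457183/607 = -8009954/607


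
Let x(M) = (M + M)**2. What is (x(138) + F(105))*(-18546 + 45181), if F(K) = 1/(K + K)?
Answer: 12173687321/6 ≈ 2.0289e+9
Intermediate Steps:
F(K) = 1/(2*K)
x(M) = 4*M**2 (x(M) = (2*M)**2 = 4*M**2)
(x(138) + F(105))*(-18546 + 45181) = (4*138**2 + (1/2)/105)*(-18546 + 45181) = (4*19044 + (1/2)*(1/105))*26635 = (76176 + 1/210)*26635 = (15996961/210)*26635 = 12173687321/6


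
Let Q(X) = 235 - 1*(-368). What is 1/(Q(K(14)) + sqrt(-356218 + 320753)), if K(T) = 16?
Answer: 603/399074 - I*sqrt(35465)/399074 ≈ 0.001511 - 0.0004719*I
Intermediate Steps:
Q(X) = 603 (Q(X) = 235 + 368 = 603)
1/(Q(K(14)) + sqrt(-356218 + 320753)) = 1/(603 + sqrt(-356218 + 320753)) = 1/(603 + sqrt(-35465)) = 1/(603 + I*sqrt(35465))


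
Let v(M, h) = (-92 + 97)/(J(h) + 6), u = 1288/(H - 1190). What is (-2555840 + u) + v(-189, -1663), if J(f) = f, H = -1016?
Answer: -4671235721263/1827671 ≈ -2.5558e+6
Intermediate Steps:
u = -644/1103 (u = 1288/(-1016 - 1190) = 1288/(-2206) = -1/2206*1288 = -644/1103 ≈ -0.58386)
v(M, h) = 5/(6 + h) (v(M, h) = (-92 + 97)/(h + 6) = 5/(6 + h))
(-2555840 + u) + v(-189, -1663) = (-2555840 - 644/1103) + 5/(6 - 1663) = -2819092164/1103 + 5/(-1657) = -2819092164/1103 + 5*(-1/1657) = -2819092164/1103 - 5/1657 = -4671235721263/1827671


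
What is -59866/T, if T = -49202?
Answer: 29933/24601 ≈ 1.2167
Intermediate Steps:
-59866/T = -59866/(-49202) = -59866*(-1/49202) = 29933/24601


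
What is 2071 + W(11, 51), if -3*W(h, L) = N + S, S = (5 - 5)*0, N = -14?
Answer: 6227/3 ≈ 2075.7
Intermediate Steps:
S = 0 (S = 0*0 = 0)
W(h, L) = 14/3 (W(h, L) = -(-14 + 0)/3 = -1/3*(-14) = 14/3)
2071 + W(11, 51) = 2071 + 14/3 = 6227/3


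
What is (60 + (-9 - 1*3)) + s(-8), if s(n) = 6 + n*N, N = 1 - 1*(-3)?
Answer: 22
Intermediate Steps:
N = 4 (N = 1 + 3 = 4)
s(n) = 6 + 4*n (s(n) = 6 + n*4 = 6 + 4*n)
(60 + (-9 - 1*3)) + s(-8) = (60 + (-9 - 1*3)) + (6 + 4*(-8)) = (60 + (-9 - 3)) + (6 - 32) = (60 - 12) - 26 = 48 - 26 = 22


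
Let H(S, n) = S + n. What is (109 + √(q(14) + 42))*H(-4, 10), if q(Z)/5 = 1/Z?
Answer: 654 + 3*√8302/7 ≈ 693.05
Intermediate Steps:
q(Z) = 5/Z (q(Z) = 5*(1/Z) = 5/Z)
(109 + √(q(14) + 42))*H(-4, 10) = (109 + √(5/14 + 42))*(-4 + 10) = (109 + √(5*(1/14) + 42))*6 = (109 + √(5/14 + 42))*6 = (109 + √(593/14))*6 = (109 + √8302/14)*6 = 654 + 3*√8302/7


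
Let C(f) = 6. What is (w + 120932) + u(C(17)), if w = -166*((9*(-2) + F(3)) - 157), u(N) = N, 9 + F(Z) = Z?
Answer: 150984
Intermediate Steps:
F(Z) = -9 + Z
w = 30046 (w = -166*((9*(-2) + (-9 + 3)) - 157) = -166*((-18 - 6) - 157) = -166*(-24 - 157) = -166*(-181) = 30046)
(w + 120932) + u(C(17)) = (30046 + 120932) + 6 = 150978 + 6 = 150984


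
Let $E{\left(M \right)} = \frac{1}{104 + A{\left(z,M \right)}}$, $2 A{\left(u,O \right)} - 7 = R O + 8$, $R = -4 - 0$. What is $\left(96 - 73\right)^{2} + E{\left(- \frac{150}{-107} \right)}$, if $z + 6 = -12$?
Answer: $\frac{12305283}{23261} \approx 529.01$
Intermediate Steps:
$z = -18$ ($z = -6 - 12 = -18$)
$R = -4$ ($R = -4 + 0 = -4$)
$A{\left(u,O \right)} = \frac{15}{2} - 2 O$ ($A{\left(u,O \right)} = \frac{7}{2} + \frac{- 4 O + 8}{2} = \frac{7}{2} + \frac{8 - 4 O}{2} = \frac{7}{2} - \left(-4 + 2 O\right) = \frac{15}{2} - 2 O$)
$E{\left(M \right)} = \frac{1}{\frac{223}{2} - 2 M}$ ($E{\left(M \right)} = \frac{1}{104 - \left(- \frac{15}{2} + 2 M\right)} = \frac{1}{\frac{223}{2} - 2 M}$)
$\left(96 - 73\right)^{2} + E{\left(- \frac{150}{-107} \right)} = \left(96 - 73\right)^{2} + \frac{2}{223 - 4 \left(- \frac{150}{-107}\right)} = 23^{2} + \frac{2}{223 - 4 \left(\left(-150\right) \left(- \frac{1}{107}\right)\right)} = 529 + \frac{2}{223 - \frac{600}{107}} = 529 + \frac{2}{\frac{23261}{107}} = 529 + 2 \cdot \frac{107}{23261} = 529 + \frac{214}{23261} = \frac{12305283}{23261}$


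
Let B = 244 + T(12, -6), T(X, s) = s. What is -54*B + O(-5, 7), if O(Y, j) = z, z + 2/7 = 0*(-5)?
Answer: -89966/7 ≈ -12852.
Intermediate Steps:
z = -2/7 (z = -2/7 + 0*(-5) = -2/7 + 0 = -2/7 ≈ -0.28571)
O(Y, j) = -2/7
B = 238 (B = 244 - 6 = 238)
-54*B + O(-5, 7) = -54*238 - 2/7 = -12852 - 2/7 = -89966/7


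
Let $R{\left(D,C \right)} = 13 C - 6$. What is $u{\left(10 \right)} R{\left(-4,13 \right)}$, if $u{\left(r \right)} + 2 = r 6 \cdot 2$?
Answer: $19234$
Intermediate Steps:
$R{\left(D,C \right)} = -6 + 13 C$
$u{\left(r \right)} = -2 + 12 r$ ($u{\left(r \right)} = -2 + r 6 \cdot 2 = -2 + 6 r 2 = -2 + 12 r$)
$u{\left(10 \right)} R{\left(-4,13 \right)} = \left(-2 + 12 \cdot 10\right) \left(-6 + 13 \cdot 13\right) = \left(-2 + 120\right) \left(-6 + 169\right) = 118 \cdot 163 = 19234$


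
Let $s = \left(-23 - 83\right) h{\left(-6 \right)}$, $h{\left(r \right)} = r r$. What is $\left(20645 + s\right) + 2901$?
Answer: $19730$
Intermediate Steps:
$h{\left(r \right)} = r^{2}$
$s = -3816$ ($s = \left(-23 - 83\right) \left(-6\right)^{2} = \left(-23 - 83\right) 36 = \left(-106\right) 36 = -3816$)
$\left(20645 + s\right) + 2901 = \left(20645 - 3816\right) + 2901 = 16829 + 2901 = 19730$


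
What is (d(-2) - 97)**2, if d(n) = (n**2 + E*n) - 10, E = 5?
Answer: 12769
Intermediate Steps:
d(n) = -10 + n**2 + 5*n (d(n) = (n**2 + 5*n) - 10 = -10 + n**2 + 5*n)
(d(-2) - 97)**2 = ((-10 + (-2)**2 + 5*(-2)) - 97)**2 = ((-10 + 4 - 10) - 97)**2 = (-16 - 97)**2 = (-113)**2 = 12769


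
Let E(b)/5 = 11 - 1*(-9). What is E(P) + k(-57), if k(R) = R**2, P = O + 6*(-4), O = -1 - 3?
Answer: 3349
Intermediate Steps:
O = -4
P = -28 (P = -4 + 6*(-4) = -4 - 24 = -28)
E(b) = 100 (E(b) = 5*(11 - 1*(-9)) = 5*(11 + 9) = 5*20 = 100)
E(P) + k(-57) = 100 + (-57)**2 = 100 + 3249 = 3349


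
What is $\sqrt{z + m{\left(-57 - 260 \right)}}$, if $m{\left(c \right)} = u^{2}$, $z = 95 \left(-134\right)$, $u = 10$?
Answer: $i \sqrt{12630} \approx 112.38 i$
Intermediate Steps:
$z = -12730$
$m{\left(c \right)} = 100$ ($m{\left(c \right)} = 10^{2} = 100$)
$\sqrt{z + m{\left(-57 - 260 \right)}} = \sqrt{-12730 + 100} = \sqrt{-12630} = i \sqrt{12630}$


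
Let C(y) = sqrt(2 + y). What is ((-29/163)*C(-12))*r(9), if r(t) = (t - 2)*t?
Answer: -1827*I*sqrt(10)/163 ≈ -35.445*I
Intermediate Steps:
r(t) = t*(-2 + t) (r(t) = (-2 + t)*t = t*(-2 + t))
((-29/163)*C(-12))*r(9) = ((-29/163)*sqrt(2 - 12))*(9*(-2 + 9)) = ((-29*1/163)*sqrt(-10))*(9*7) = -29*I*sqrt(10)/163*63 = -1827*I*sqrt(10)/163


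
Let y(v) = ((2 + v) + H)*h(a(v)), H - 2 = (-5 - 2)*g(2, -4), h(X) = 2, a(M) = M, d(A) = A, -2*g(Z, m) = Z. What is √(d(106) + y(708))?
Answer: 2*√386 ≈ 39.294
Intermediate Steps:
g(Z, m) = -Z/2
H = 9 (H = 2 + (-5 - 2)*(-½*2) = 2 - 7*(-1) = 2 + 7 = 9)
y(v) = 22 + 2*v (y(v) = ((2 + v) + 9)*2 = (11 + v)*2 = 22 + 2*v)
√(d(106) + y(708)) = √(106 + (22 + 2*708)) = √(106 + (22 + 1416)) = √(106 + 1438) = √1544 = 2*√386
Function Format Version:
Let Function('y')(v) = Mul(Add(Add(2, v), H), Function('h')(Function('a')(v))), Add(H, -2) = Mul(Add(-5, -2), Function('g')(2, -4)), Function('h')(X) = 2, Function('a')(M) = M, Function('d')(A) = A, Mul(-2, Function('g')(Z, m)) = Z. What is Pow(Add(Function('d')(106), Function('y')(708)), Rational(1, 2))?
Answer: Mul(2, Pow(386, Rational(1, 2))) ≈ 39.294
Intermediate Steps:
Function('g')(Z, m) = Mul(Rational(-1, 2), Z)
H = 9 (H = Add(2, Mul(Add(-5, -2), Mul(Rational(-1, 2), 2))) = Add(2, Mul(-7, -1)) = Add(2, 7) = 9)
Function('y')(v) = Add(22, Mul(2, v)) (Function('y')(v) = Mul(Add(Add(2, v), 9), 2) = Mul(Add(11, v), 2) = Add(22, Mul(2, v)))
Pow(Add(Function('d')(106), Function('y')(708)), Rational(1, 2)) = Pow(Add(106, Add(22, Mul(2, 708))), Rational(1, 2)) = Pow(Add(106, Add(22, 1416)), Rational(1, 2)) = Pow(Add(106, 1438), Rational(1, 2)) = Pow(1544, Rational(1, 2)) = Mul(2, Pow(386, Rational(1, 2)))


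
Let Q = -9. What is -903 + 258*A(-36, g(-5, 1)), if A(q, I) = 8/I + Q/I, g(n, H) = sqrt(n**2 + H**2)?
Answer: -903 - 129*sqrt(26)/13 ≈ -953.60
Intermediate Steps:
g(n, H) = sqrt(H**2 + n**2)
A(q, I) = -1/I (A(q, I) = 8/I - 9/I = -1/I)
-903 + 258*A(-36, g(-5, 1)) = -903 + 258*(-1/(sqrt(1**2 + (-5)**2))) = -903 + 258*(-1/(sqrt(1 + 25))) = -903 + 258*(-1/(sqrt(26))) = -903 + 258*(-sqrt(26)/26) = -903 - 129*sqrt(26)/13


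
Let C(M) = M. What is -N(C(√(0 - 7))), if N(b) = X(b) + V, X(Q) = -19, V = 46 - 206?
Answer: 179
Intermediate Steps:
V = -160
N(b) = -179 (N(b) = -19 - 160 = -179)
-N(C(√(0 - 7))) = -1*(-179) = 179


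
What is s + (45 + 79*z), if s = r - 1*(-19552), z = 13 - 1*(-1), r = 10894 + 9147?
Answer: 40744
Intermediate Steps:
r = 20041
z = 14 (z = 13 + 1 = 14)
s = 39593 (s = 20041 - 1*(-19552) = 20041 + 19552 = 39593)
s + (45 + 79*z) = 39593 + (45 + 79*14) = 39593 + (45 + 1106) = 39593 + 1151 = 40744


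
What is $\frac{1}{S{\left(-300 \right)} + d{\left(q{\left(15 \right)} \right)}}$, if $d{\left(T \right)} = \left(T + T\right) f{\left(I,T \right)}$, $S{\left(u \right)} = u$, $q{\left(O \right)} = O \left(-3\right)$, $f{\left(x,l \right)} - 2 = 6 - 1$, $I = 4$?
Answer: $- \frac{1}{930} \approx -0.0010753$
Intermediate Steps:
$f{\left(x,l \right)} = 7$ ($f{\left(x,l \right)} = 2 + \left(6 - 1\right) = 2 + 5 = 7$)
$q{\left(O \right)} = - 3 O$
$d{\left(T \right)} = 14 T$ ($d{\left(T \right)} = \left(T + T\right) 7 = 2 T 7 = 14 T$)
$\frac{1}{S{\left(-300 \right)} + d{\left(q{\left(15 \right)} \right)}} = \frac{1}{-300 + 14 \left(\left(-3\right) 15\right)} = \frac{1}{-300 + 14 \left(-45\right)} = \frac{1}{-300 - 630} = \frac{1}{-930} = - \frac{1}{930}$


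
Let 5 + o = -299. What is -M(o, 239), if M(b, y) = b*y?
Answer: 72656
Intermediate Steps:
o = -304 (o = -5 - 299 = -304)
-M(o, 239) = -(-304)*239 = -1*(-72656) = 72656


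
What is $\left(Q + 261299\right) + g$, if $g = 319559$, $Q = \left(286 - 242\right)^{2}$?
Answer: $582794$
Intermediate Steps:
$Q = 1936$ ($Q = 44^{2} = 1936$)
$\left(Q + 261299\right) + g = \left(1936 + 261299\right) + 319559 = 263235 + 319559 = 582794$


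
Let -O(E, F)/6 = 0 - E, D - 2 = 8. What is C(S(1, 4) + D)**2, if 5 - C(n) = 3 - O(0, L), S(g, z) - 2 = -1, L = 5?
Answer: 4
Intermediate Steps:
S(g, z) = 1 (S(g, z) = 2 - 1 = 1)
D = 10 (D = 2 + 8 = 10)
O(E, F) = 6*E (O(E, F) = -6*(0 - E) = -(-6)*E = 6*E)
C(n) = 2 (C(n) = 5 - (3 - 6*0) = 5 - (3 - 1*0) = 5 - (3 + 0) = 5 - 1*3 = 5 - 3 = 2)
C(S(1, 4) + D)**2 = 2**2 = 4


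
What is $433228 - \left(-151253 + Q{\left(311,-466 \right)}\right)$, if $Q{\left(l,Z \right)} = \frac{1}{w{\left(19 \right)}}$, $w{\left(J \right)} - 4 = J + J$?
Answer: $\frac{24548201}{42} \approx 5.8448 \cdot 10^{5}$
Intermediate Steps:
$w{\left(J \right)} = 4 + 2 J$ ($w{\left(J \right)} = 4 + \left(J + J\right) = 4 + 2 J$)
$Q{\left(l,Z \right)} = \frac{1}{42}$ ($Q{\left(l,Z \right)} = \frac{1}{4 + 2 \cdot 19} = \frac{1}{4 + 38} = \frac{1}{42}$)
$433228 - \left(-151253 + Q{\left(311,-466 \right)}\right) = 433228 - \left(-151253 + \frac{1}{42}\right) = 433228 - - \frac{6352625}{42} = 433228 + \frac{6352625}{42} = \frac{24548201}{42}$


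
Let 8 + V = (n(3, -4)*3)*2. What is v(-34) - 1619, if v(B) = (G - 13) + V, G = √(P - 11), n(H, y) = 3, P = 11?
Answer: -1622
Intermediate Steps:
G = 0 (G = √(11 - 11) = √0 = 0)
V = 10 (V = -8 + (3*3)*2 = -8 + 9*2 = -8 + 18 = 10)
v(B) = -3 (v(B) = (0 - 13) + 10 = -13 + 10 = -3)
v(-34) - 1619 = -3 - 1619 = -1622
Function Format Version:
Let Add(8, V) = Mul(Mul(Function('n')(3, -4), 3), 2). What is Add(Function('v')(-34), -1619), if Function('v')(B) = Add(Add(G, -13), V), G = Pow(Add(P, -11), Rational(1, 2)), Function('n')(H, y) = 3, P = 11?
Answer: -1622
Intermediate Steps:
G = 0 (G = Pow(Add(11, -11), Rational(1, 2)) = Pow(0, Rational(1, 2)) = 0)
V = 10 (V = Add(-8, Mul(Mul(3, 3), 2)) = Add(-8, Mul(9, 2)) = Add(-8, 18) = 10)
Function('v')(B) = -3 (Function('v')(B) = Add(Add(0, -13), 10) = Add(-13, 10) = -3)
Add(Function('v')(-34), -1619) = Add(-3, -1619) = -1622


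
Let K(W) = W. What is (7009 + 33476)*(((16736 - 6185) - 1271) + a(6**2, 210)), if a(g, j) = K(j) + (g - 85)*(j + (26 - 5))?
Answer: -74047065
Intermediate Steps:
a(g, j) = j + (-85 + g)*(21 + j) (a(g, j) = j + (g - 85)*(j + (26 - 5)) = j + (-85 + g)*(j + 21) = j + (-85 + g)*(21 + j))
(7009 + 33476)*(((16736 - 6185) - 1271) + a(6**2, 210)) = (7009 + 33476)*(((16736 - 6185) - 1271) + (-1785 - 84*210 + 21*6**2 + 6**2*210)) = 40485*((10551 - 1271) + (-1785 - 17640 + 21*36 + 36*210)) = 40485*(9280 + (-1785 - 17640 + 756 + 7560)) = 40485*(9280 - 11109) = 40485*(-1829) = -74047065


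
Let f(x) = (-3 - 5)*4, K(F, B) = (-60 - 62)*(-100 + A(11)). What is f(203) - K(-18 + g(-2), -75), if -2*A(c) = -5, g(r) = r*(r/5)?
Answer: -11927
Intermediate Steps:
g(r) = r²/5 (g(r) = r*(r*(⅕)) = r*(r/5) = r²/5)
A(c) = 5/2 (A(c) = -½*(-5) = 5/2)
K(F, B) = 11895 (K(F, B) = (-60 - 62)*(-100 + 5/2) = -122*(-195/2) = 11895)
f(x) = -32 (f(x) = -8*4 = -32)
f(203) - K(-18 + g(-2), -75) = -32 - 1*11895 = -32 - 11895 = -11927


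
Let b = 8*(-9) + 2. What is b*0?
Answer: 0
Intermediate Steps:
b = -70 (b = -72 + 2 = -70)
b*0 = -70*0 = 0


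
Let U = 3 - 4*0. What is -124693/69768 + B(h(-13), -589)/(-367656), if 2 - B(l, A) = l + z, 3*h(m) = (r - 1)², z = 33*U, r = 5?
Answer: -238734323/133596999 ≈ -1.7870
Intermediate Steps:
U = 3 (U = 3 + 0 = 3)
z = 99 (z = 33*3 = 99)
h(m) = 16/3 (h(m) = (5 - 1)²/3 = (⅓)*4² = (⅓)*16 = 16/3)
B(l, A) = -97 - l (B(l, A) = 2 - (l + 99) = 2 - (99 + l) = 2 + (-99 - l) = -97 - l)
-124693/69768 + B(h(-13), -589)/(-367656) = -124693/69768 + (-97 - 1*16/3)/(-367656) = -124693*1/69768 + (-97 - 16/3)*(-1/367656) = -124693/69768 - 307/3*(-1/367656) = -124693/69768 + 307/1102968 = -238734323/133596999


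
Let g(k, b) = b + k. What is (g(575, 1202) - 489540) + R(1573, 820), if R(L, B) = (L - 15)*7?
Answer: -476857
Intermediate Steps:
R(L, B) = -105 + 7*L (R(L, B) = (-15 + L)*7 = -105 + 7*L)
(g(575, 1202) - 489540) + R(1573, 820) = ((1202 + 575) - 489540) + (-105 + 7*1573) = (1777 - 489540) + (-105 + 11011) = -487763 + 10906 = -476857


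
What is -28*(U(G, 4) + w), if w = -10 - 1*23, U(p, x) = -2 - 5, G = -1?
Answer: 1120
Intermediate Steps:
U(p, x) = -7
w = -33 (w = -10 - 23 = -33)
-28*(U(G, 4) + w) = -28*(-7 - 33) = -28*(-40) = 1120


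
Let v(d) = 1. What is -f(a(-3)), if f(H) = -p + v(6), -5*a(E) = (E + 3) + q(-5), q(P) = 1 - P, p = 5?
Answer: 4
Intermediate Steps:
a(E) = -9/5 - E/5 (a(E) = -((E + 3) + (1 - 1*(-5)))/5 = -((3 + E) + (1 + 5))/5 = -((3 + E) + 6)/5 = -(9 + E)/5 = -9/5 - E/5)
f(H) = -4 (f(H) = -1*5 + 1 = -5 + 1 = -4)
-f(a(-3)) = -1*(-4) = 4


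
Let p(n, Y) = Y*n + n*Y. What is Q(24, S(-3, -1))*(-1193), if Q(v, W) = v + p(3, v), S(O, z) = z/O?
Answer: -200424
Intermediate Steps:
p(n, Y) = 2*Y*n (p(n, Y) = Y*n + Y*n = 2*Y*n)
Q(v, W) = 7*v (Q(v, W) = v + 2*v*3 = v + 6*v = 7*v)
Q(24, S(-3, -1))*(-1193) = (7*24)*(-1193) = 168*(-1193) = -200424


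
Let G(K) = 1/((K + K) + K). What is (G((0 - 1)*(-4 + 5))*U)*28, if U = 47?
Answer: -1316/3 ≈ -438.67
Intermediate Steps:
G(K) = 1/(3*K) (G(K) = 1/(2*K + K) = 1/(3*K))
(G((0 - 1)*(-4 + 5))*U)*28 = ((1/(3*(((0 - 1)*(-4 + 5)))))*47)*28 = ((1/(3*((-1*1))))*47)*28 = (((⅓)/(-1))*47)*28 = (((⅓)*(-1))*47)*28 = -⅓*47*28 = -47/3*28 = -1316/3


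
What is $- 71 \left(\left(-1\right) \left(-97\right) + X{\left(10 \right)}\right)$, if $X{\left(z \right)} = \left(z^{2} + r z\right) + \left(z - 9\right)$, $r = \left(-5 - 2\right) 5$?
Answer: $10792$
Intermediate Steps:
$r = -35$ ($r = \left(-7\right) 5 = -35$)
$X{\left(z \right)} = -9 + z^{2} - 34 z$ ($X{\left(z \right)} = \left(z^{2} - 35 z\right) + \left(z - 9\right) = \left(z^{2} - 35 z\right) + \left(-9 + z\right) = -9 + z^{2} - 34 z$)
$- 71 \left(\left(-1\right) \left(-97\right) + X{\left(10 \right)}\right) = - 71 \left(\left(-1\right) \left(-97\right) - \left(349 - 100\right)\right) = - 71 \left(97 - 249\right) = \left(-71\right) \left(-152\right) = 10792$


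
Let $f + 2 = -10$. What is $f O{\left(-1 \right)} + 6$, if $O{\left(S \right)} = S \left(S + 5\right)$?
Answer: $54$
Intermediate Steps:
$f = -12$ ($f = -2 - 10 = -12$)
$O{\left(S \right)} = S \left(5 + S\right)$
$f O{\left(-1 \right)} + 6 = - 12 \left(- (5 - 1)\right) + 6 = - 12 \left(\left(-1\right) 4\right) + 6 = \left(-12\right) \left(-4\right) + 6 = 48 + 6 = 54$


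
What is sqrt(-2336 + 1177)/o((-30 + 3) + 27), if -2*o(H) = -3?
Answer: 2*I*sqrt(1159)/3 ≈ 22.696*I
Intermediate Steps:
o(H) = 3/2 (o(H) = -1/2*(-3) = 3/2)
sqrt(-2336 + 1177)/o((-30 + 3) + 27) = sqrt(-2336 + 1177)/(3/2) = sqrt(-1159)*(2/3) = (I*sqrt(1159))*(2/3) = 2*I*sqrt(1159)/3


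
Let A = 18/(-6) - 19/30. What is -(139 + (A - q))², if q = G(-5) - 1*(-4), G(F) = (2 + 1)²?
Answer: -13476241/900 ≈ -14974.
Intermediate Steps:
G(F) = 9 (G(F) = 3² = 9)
A = -109/30 (A = 18*(-⅙) - 19*1/30 = -3 - 19/30 = -109/30 ≈ -3.6333)
q = 13 (q = 9 - 1*(-4) = 9 + 4 = 13)
-(139 + (A - q))² = -(139 + (-109/30 - 1*13))² = -(139 + (-109/30 - 13))² = -(139 - 499/30)² = -(3671/30)² = -1*13476241/900 = -13476241/900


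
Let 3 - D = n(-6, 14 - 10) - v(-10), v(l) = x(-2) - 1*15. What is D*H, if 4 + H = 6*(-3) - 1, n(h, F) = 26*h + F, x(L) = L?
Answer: -3174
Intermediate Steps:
n(h, F) = F + 26*h
v(l) = -17 (v(l) = -2 - 1*15 = -2 - 15 = -17)
D = 138 (D = 3 - (((14 - 10) + 26*(-6)) - 1*(-17)) = 3 - ((4 - 156) + 17) = 3 - (-152 + 17) = 3 - 1*(-135) = 3 + 135 = 138)
H = -23 (H = -4 + (6*(-3) - 1) = -4 + (-18 - 1) = -4 - 19 = -23)
D*H = 138*(-23) = -3174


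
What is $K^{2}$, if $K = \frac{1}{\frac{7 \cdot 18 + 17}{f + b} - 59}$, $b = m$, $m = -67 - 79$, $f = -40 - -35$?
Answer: $\frac{22801}{81938704} \approx 0.00027827$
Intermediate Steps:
$f = -5$ ($f = -40 + 35 = -5$)
$m = -146$
$b = -146$
$K = - \frac{151}{9052}$ ($K = \frac{1}{\frac{7 \cdot 18 + 17}{-5 - 146} - 59} = \frac{1}{\frac{126 + 17}{-151} - 59} = \frac{1}{143 \left(- \frac{1}{151}\right) - 59} = \frac{1}{- \frac{143}{151} - 59} = \frac{1}{- \frac{9052}{151}} = - \frac{151}{9052} \approx -0.016681$)
$K^{2} = \left(- \frac{151}{9052}\right)^{2} = \frac{22801}{81938704}$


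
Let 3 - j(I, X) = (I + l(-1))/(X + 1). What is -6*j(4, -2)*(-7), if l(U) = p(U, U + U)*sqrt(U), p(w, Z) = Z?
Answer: 294 - 84*I ≈ 294.0 - 84.0*I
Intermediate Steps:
l(U) = 2*U**(3/2) (l(U) = (U + U)*sqrt(U) = (2*U)*sqrt(U) = 2*U**(3/2))
j(I, X) = 3 - (I - 2*I)/(1 + X) (j(I, X) = 3 - (I + 2*(-1)**(3/2))/(X + 1) = 3 - (I + 2*(-I))/(1 + X) = 3 - (I - 2*I)/(1 + X))
-6*j(4, -2)*(-7) = -6*(3 - 1*4 + 2*I + 3*(-2))/(1 - 2)*(-7) = -6*(3 - 4 + 2*I - 6)/(-1)*(-7) = -(-6)*(-7 + 2*I)*(-7) = -6*(7 - 2*I)*(-7) = (-42 + 12*I)*(-7) = 294 - 84*I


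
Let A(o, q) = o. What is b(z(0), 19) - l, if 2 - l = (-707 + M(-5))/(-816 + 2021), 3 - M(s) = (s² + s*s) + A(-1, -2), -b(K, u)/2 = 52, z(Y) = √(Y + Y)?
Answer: -128483/1205 ≈ -106.62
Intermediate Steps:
z(Y) = √2*√Y (z(Y) = √(2*Y) = √2*√Y)
b(K, u) = -104 (b(K, u) = -2*52 = -104)
M(s) = 4 - 2*s² (M(s) = 3 - ((s² + s*s) - 1) = 3 - ((s² + s²) - 1) = 3 - (2*s² - 1) = 3 - (-1 + 2*s²) = 3 + (1 - 2*s²) = 4 - 2*s²)
l = 3163/1205 (l = 2 - (-707 + (4 - 2*(-5)²))/(-816 + 2021) = 2 - (-707 + (4 - 2*25))/1205 = 2 - (-707 + (4 - 50))/1205 = 2 - (-707 - 46)/1205 = 2 - (-753)/1205 = 2 - 1*(-753/1205) = 2 + 753/1205 = 3163/1205 ≈ 2.6249)
b(z(0), 19) - l = -104 - 1*3163/1205 = -104 - 3163/1205 = -128483/1205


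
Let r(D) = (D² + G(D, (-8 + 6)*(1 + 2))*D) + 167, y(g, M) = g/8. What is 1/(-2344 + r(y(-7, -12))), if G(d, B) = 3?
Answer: -64/139447 ≈ -0.00045896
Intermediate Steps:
y(g, M) = g/8 (y(g, M) = g*(⅛) = g/8)
r(D) = 167 + D² + 3*D (r(D) = (D² + 3*D) + 167 = 167 + D² + 3*D)
1/(-2344 + r(y(-7, -12))) = 1/(-2344 + (167 + ((⅛)*(-7))² + 3*((⅛)*(-7)))) = 1/(-2344 + (167 + (-7/8)² + 3*(-7/8))) = 1/(-2344 + (167 + 49/64 - 21/8)) = 1/(-2344 + 10569/64) = 1/(-139447/64) = -64/139447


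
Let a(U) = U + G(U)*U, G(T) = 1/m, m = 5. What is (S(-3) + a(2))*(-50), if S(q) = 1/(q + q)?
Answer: -335/3 ≈ -111.67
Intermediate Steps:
G(T) = 1/5
S(q) = 1/(2*q)
a(U) = 6*U/5 (a(U) = U + U/5 = 6*U/5)
(S(-3) + a(2))*(-50) = ((1/2)/(-3) + (6/5)*2)*(-50) = ((1/2)*(-1/3) + 12/5)*(-50) = (-1/6 + 12/5)*(-50) = (67/30)*(-50) = -335/3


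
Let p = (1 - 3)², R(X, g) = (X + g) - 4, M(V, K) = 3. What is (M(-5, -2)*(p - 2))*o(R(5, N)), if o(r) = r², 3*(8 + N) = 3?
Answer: 216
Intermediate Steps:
N = -7 (N = -8 + (⅓)*3 = -8 + 1 = -7)
R(X, g) = -4 + X + g
p = 4 (p = (-2)² = 4)
(M(-5, -2)*(p - 2))*o(R(5, N)) = (3*(4 - 2))*(-4 + 5 - 7)² = (3*2)*(-6)² = 6*36 = 216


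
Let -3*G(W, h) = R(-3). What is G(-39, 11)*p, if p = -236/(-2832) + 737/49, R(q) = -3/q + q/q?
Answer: -8893/882 ≈ -10.083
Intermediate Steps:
R(q) = 1 - 3/q (R(q) = -3/q + 1 = 1 - 3/q)
G(W, h) = -2/3 (G(W, h) = -(-3 - 3)/(3*(-3)) = -(-1)*(-6)/9 = -1/3*2 = -2/3)
p = 8893/588 (p = -236*(-1/2832) + 737*(1/49) = 1/12 + 737/49 = 8893/588 ≈ 15.124)
G(-39, 11)*p = -2/3*8893/588 = -8893/882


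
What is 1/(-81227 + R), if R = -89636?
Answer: -1/170863 ≈ -5.8526e-6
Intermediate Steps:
1/(-81227 + R) = 1/(-81227 - 89636) = 1/(-170863) = -1/170863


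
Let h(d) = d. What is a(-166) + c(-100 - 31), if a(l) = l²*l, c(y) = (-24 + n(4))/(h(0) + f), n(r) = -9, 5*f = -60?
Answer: -18297173/4 ≈ -4.5743e+6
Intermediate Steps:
f = -12 (f = (⅕)*(-60) = -12)
c(y) = 11/4 (c(y) = (-24 - 9)/(0 - 12) = -33/(-12) = -33*(-1/12) = 11/4)
a(l) = l³
a(-166) + c(-100 - 31) = (-166)³ + 11/4 = -4574296 + 11/4 = -18297173/4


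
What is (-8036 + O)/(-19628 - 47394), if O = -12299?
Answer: 20335/67022 ≈ 0.30341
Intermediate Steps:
(-8036 + O)/(-19628 - 47394) = (-8036 - 12299)/(-19628 - 47394) = -20335/(-67022) = -20335*(-1/67022) = 20335/67022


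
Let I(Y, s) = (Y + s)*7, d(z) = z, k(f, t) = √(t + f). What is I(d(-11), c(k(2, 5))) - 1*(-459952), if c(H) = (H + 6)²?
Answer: 460176 + 84*√7 ≈ 4.6040e+5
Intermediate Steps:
k(f, t) = √(f + t)
c(H) = (6 + H)²
I(Y, s) = 7*Y + 7*s
I(d(-11), c(k(2, 5))) - 1*(-459952) = (7*(-11) + 7*(6 + √(2 + 5))²) - 1*(-459952) = (-77 + 7*(6 + √7)²) + 459952 = 459875 + 7*(6 + √7)²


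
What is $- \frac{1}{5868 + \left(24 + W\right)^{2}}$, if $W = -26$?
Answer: $- \frac{1}{5872} \approx -0.0001703$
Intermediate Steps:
$- \frac{1}{5868 + \left(24 + W\right)^{2}} = - \frac{1}{5868 + \left(24 - 26\right)^{2}} = - \frac{1}{5868 + \left(-2\right)^{2}} = - \frac{1}{5868 + 4} = - \frac{1}{5872}$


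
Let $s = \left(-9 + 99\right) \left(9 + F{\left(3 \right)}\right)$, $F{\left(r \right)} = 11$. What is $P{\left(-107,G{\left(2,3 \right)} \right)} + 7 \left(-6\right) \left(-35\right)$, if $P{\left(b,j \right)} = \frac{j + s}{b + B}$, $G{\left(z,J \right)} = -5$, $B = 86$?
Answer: $\frac{29075}{21} \approx 1384.5$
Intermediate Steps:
$s = 1800$ ($s = \left(-9 + 99\right) \left(9 + 11\right) = 90 \cdot 20 = 1800$)
$P{\left(b,j \right)} = \frac{1800 + j}{86 + b}$ ($P{\left(b,j \right)} = \frac{j + 1800}{b + 86} = \frac{1800 + j}{86 + b}$)
$P{\left(-107,G{\left(2,3 \right)} \right)} + 7 \left(-6\right) \left(-35\right) = \frac{1800 - 5}{86 - 107} + 7 \left(-6\right) \left(-35\right) = \frac{1}{-21} \cdot 1795 - -1470 = \left(- \frac{1}{21}\right) 1795 + 1470 = - \frac{1795}{21} + 1470 = \frac{29075}{21}$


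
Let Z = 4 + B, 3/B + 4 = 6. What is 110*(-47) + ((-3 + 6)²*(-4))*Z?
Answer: -5368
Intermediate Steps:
B = 3/2 (B = 3/(-4 + 6) = 3/2 ≈ 1.5000)
Z = 11/2 (Z = 4 + 3/2 = 11/2 ≈ 5.5000)
110*(-47) + ((-3 + 6)²*(-4))*Z = 110*(-47) + ((-3 + 6)²*(-4))*(11/2) = -5170 + (3²*(-4))*(11/2) = -5170 + (9*(-4))*(11/2) = -5170 - 36*11/2 = -5170 - 198 = -5368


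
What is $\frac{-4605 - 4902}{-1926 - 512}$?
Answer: $\frac{9507}{2438} \approx 3.8995$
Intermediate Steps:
$\frac{-4605 - 4902}{-1926 - 512} = - \frac{9507}{-1926 + \left(-1105 + 593\right)} = - \frac{9507}{-1926 - 512} = - \frac{9507}{-2438} = \left(-9507\right) \left(- \frac{1}{2438}\right) = \frac{9507}{2438}$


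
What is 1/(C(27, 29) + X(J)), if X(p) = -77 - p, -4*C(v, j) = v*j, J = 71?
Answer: -4/1375 ≈ -0.0029091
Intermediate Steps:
C(v, j) = -j*v/4 (C(v, j) = -v*j/4 = -j*v/4)
1/(C(27, 29) + X(J)) = 1/(-¼*29*27 + (-77 - 1*71)) = 1/(-783/4 + (-77 - 71)) = 1/(-783/4 - 148) = 1/(-1375/4) = -4/1375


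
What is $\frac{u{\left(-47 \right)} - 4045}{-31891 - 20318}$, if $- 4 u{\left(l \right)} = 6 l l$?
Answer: $\frac{14717}{104418} \approx 0.14094$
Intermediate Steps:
$u{\left(l \right)} = - \frac{3 l^{2}}{2}$ ($u{\left(l \right)} = - \frac{6 l l}{4} = - \frac{6 l^{2}}{4} = - \frac{3 l^{2}}{2}$)
$\frac{u{\left(-47 \right)} - 4045}{-31891 - 20318} = \frac{- \frac{3 \left(-47\right)^{2}}{2} - 4045}{-31891 - 20318} = \frac{\left(- \frac{3}{2}\right) 2209 - 4045}{-52209} = \left(- \frac{6627}{2} - 4045\right) \left(- \frac{1}{52209}\right) = \left(- \frac{14717}{2}\right) \left(- \frac{1}{52209}\right) = \frac{14717}{104418}$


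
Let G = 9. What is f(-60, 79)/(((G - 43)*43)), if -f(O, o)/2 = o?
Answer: 79/731 ≈ 0.10807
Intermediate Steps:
f(O, o) = -2*o
f(-60, 79)/(((G - 43)*43)) = (-2*79)/(((9 - 43)*43)) = -158/((-34*43)) = -158/(-1462) = -158*(-1/1462) = 79/731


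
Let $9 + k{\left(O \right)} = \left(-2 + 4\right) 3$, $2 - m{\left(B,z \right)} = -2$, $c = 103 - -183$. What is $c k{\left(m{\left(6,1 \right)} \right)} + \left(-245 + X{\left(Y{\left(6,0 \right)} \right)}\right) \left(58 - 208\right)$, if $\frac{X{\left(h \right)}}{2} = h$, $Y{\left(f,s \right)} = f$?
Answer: $34092$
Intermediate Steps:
$c = 286$ ($c = 103 + 183 = 286$)
$X{\left(h \right)} = 2 h$
$m{\left(B,z \right)} = 4$ ($m{\left(B,z \right)} = 2 - -2 = 2 + 2 = 4$)
$k{\left(O \right)} = -3$ ($k{\left(O \right)} = -9 + \left(-2 + 4\right) 3 = -9 + 2 \cdot 3 = -9 + 6 = -3$)
$c k{\left(m{\left(6,1 \right)} \right)} + \left(-245 + X{\left(Y{\left(6,0 \right)} \right)}\right) \left(58 - 208\right) = 286 \left(-3\right) + \left(-245 + 2 \cdot 6\right) \left(58 - 208\right) = -858 + \left(-245 + 12\right) \left(-150\right) = -858 - -34950 = -858 + 34950 = 34092$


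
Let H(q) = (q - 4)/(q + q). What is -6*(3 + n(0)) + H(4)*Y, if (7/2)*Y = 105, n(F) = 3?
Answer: -36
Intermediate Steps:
H(q) = (-4 + q)/(2*q) (H(q) = (-4 + q)/((2*q)) = (-4 + q)*(1/(2*q)) = (-4 + q)/(2*q))
Y = 30 (Y = (2/7)*105 = 30)
-6*(3 + n(0)) + H(4)*Y = -6*(3 + 3) + ((½)*(-4 + 4)/4)*30 = -6*6 + ((½)*(¼)*0)*30 = -36 + 0*30 = -36 + 0 = -36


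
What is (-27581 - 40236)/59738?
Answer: -67817/59738 ≈ -1.1352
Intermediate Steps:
(-27581 - 40236)/59738 = -67817*1/59738 = -67817/59738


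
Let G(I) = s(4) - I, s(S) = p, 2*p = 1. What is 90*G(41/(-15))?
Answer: 291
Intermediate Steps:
p = ½ (p = (½)*1 = ½ ≈ 0.50000)
s(S) = ½
G(I) = ½ - I
90*G(41/(-15)) = 90*(½ - 41/(-15)) = 90*(½ - 41*(-1)/15) = 90*(½ - 1*(-41/15)) = 90*(½ + 41/15) = 90*(97/30) = 291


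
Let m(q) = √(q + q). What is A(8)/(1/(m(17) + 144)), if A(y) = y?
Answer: 1152 + 8*√34 ≈ 1198.6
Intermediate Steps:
m(q) = √2*√q (m(q) = √(2*q) = √2*√q)
A(8)/(1/(m(17) + 144)) = 8/(1/(√2*√17 + 144)) = 8/(1/(√34 + 144)) = 8/(1/(144 + √34)) = 8*(144 + √34) = 1152 + 8*√34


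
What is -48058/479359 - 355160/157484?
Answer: -44454377128/18872843189 ≈ -2.3555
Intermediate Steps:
-48058/479359 - 355160/157484 = -48058*1/479359 - 355160*1/157484 = -48058/479359 - 88790/39371 = -44454377128/18872843189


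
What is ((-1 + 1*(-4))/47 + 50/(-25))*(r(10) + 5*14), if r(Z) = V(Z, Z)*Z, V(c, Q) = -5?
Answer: -1980/47 ≈ -42.128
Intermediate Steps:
r(Z) = -5*Z
((-1 + 1*(-4))/47 + 50/(-25))*(r(10) + 5*14) = ((-1 + 1*(-4))/47 + 50/(-25))*(-5*10 + 5*14) = ((-1 - 4)*(1/47) + 50*(-1/25))*(-50 + 70) = (-5*1/47 - 2)*20 = (-5/47 - 2)*20 = -99/47*20 = -1980/47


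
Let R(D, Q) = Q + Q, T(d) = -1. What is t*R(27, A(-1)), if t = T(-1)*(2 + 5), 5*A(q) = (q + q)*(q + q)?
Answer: -56/5 ≈ -11.200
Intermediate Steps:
A(q) = 4*q²/5 (A(q) = ((q + q)*(q + q))/5 = ((2*q)*(2*q))/5 = (4*q²)/5 = 4*q²/5)
R(D, Q) = 2*Q
t = -7 (t = -(2 + 5) = -1*7 = -7)
t*R(27, A(-1)) = -14*(⅘)*(-1)² = -14*(⅘)*1 = -14*4/5 = -7*8/5 = -56/5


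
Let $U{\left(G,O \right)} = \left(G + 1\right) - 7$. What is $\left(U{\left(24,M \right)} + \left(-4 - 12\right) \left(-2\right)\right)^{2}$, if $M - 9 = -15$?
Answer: $2500$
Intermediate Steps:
$M = -6$ ($M = 9 - 15 = -6$)
$U{\left(G,O \right)} = -6 + G$ ($U{\left(G,O \right)} = \left(1 + G\right) - 7 = -6 + G$)
$\left(U{\left(24,M \right)} + \left(-4 - 12\right) \left(-2\right)\right)^{2} = \left(\left(-6 + 24\right) + \left(-4 - 12\right) \left(-2\right)\right)^{2} = \left(18 - -32\right)^{2} = \left(18 + 32\right)^{2} = 50^{2} = 2500$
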